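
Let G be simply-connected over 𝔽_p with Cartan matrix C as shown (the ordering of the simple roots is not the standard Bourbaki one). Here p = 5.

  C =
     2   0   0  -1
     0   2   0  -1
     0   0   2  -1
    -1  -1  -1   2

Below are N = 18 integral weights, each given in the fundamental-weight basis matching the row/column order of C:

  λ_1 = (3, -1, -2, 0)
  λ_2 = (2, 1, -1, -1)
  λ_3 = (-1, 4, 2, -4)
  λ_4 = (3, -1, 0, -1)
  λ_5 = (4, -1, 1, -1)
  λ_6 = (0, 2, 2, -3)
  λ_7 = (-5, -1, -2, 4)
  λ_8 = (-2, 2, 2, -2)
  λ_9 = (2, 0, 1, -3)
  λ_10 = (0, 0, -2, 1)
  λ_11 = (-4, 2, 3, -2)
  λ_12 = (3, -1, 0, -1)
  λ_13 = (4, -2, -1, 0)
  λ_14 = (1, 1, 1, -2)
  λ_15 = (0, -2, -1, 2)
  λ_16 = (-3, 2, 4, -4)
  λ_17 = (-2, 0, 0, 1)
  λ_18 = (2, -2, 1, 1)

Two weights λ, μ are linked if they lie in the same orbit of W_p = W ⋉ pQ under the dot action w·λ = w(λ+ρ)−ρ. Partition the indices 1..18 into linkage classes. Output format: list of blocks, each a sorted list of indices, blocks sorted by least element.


C ↔ D_4 under row/col permutation; |W(D_4)| = 192.

Ā_5 reps of the 18 weights (D_4, coords as presented):

  λ_1+ρ ↦ (4, 0, 1, 0);  λ_2+ρ ↦ (3, 2, 0, 0);  λ_3+ρ ↦ (3, 2, 0, 0);  λ_4+ρ ↦ (4, 0, 1, 0);  λ_5+ρ ↦ (3, 2, 0, 0);  λ_6+ρ ↦ (1, 1, 1, 1);  λ_7+ρ ↦ (4, 0, 1, 0);  λ_8+ρ ↦ (1, 1, 1, 1);  λ_9+ρ ↦ (1, 1, 0, 1);  λ_10+ρ ↦ (1, 1, 1, 1);  λ_11+ρ ↦ (1, 1, 0, 1);  λ_12+ρ ↦ (4, 0, 1, 0);  λ_13+ρ ↦ (4, 0, 1, 0);  λ_14+ρ ↦ (1, 1, 1, 1);  λ_15+ρ ↦ (1, 1, 0, 1);  λ_16+ρ ↦ (3, 2, 0, 0);  λ_17+ρ ↦ (1, 1, 1, 1);  λ_18+ρ ↦ (1, 1, 0, 1)

These 18 weights hit 4 W_5-dot-orbits; sizes (5, 4, 5, 4):

[[1, 4, 7, 12, 13], [2, 3, 5, 16], [6, 8, 10, 14, 17], [9, 11, 15, 18]]


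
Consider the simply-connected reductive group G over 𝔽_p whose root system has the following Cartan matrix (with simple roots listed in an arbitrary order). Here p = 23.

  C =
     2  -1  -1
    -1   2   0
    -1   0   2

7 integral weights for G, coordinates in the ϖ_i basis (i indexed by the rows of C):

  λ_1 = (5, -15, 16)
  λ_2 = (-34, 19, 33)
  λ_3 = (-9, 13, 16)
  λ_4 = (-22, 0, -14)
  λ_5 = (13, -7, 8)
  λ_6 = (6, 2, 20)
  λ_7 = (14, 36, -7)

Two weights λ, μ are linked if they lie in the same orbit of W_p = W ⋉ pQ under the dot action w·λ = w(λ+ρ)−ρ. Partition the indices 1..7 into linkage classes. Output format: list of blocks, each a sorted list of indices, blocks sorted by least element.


Type A_3, rank 3, |W|=24; reorder rows/cols to standard.

Each λ_j+ρ reduced to Ā_23; 3-tuples below use C's row order:

  [1] (8, 6, 9);  [2] (10, 2, 10);  [3] (8, 6, 9);  [4] (10, 2, 10);  [5] (8, 6, 9);  [6] (2, 5, 13);  [7] (8, 6, 9)

These 7 weights hit 3 W_23-dot-orbits; sizes (4, 2, 1):

[[1, 3, 5, 7], [2, 4], [6]]


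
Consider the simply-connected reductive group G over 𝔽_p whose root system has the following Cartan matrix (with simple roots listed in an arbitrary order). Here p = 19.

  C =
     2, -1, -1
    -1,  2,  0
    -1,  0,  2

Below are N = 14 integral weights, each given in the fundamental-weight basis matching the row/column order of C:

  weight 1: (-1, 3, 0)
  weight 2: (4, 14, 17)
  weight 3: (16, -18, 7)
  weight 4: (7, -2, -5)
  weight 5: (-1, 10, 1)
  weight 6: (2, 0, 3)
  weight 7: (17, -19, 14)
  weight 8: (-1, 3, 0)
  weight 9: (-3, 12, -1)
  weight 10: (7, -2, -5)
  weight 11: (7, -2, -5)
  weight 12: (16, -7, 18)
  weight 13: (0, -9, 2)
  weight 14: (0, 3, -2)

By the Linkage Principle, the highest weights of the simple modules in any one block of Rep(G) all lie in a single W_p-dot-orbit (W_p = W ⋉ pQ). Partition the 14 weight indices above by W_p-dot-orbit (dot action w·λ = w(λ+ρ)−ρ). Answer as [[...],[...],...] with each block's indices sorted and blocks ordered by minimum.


Dynkin diagram of C (from the 4 off-diagonal −1 entries): A_3.

Each λ_j+ρ reduced to Ā_19; 3-tuples below use C's row order:

  λ_1 → (0, 4, 1) · λ_2 → (0, 4, 1) · λ_3 → (0, 11, 2) · λ_4 → (3, 1, 4) · λ_5 → (0, 11, 2) · λ_6 → (3, 1, 4) · λ_7 → (0, 4, 1) · λ_8 → (0, 4, 1) · λ_9 → (0, 11, 2) · λ_10 → (3, 1, 4) · λ_11 → (3, 1, 4) · λ_12 → (0, 11, 2) · λ_13 → (3, 1, 4) · λ_14 → (0, 4, 1)

These 14 weights hit 3 W_19-dot-orbits; sizes (5, 4, 5):

[[1, 2, 7, 8, 14], [3, 5, 9, 12], [4, 6, 10, 11, 13]]


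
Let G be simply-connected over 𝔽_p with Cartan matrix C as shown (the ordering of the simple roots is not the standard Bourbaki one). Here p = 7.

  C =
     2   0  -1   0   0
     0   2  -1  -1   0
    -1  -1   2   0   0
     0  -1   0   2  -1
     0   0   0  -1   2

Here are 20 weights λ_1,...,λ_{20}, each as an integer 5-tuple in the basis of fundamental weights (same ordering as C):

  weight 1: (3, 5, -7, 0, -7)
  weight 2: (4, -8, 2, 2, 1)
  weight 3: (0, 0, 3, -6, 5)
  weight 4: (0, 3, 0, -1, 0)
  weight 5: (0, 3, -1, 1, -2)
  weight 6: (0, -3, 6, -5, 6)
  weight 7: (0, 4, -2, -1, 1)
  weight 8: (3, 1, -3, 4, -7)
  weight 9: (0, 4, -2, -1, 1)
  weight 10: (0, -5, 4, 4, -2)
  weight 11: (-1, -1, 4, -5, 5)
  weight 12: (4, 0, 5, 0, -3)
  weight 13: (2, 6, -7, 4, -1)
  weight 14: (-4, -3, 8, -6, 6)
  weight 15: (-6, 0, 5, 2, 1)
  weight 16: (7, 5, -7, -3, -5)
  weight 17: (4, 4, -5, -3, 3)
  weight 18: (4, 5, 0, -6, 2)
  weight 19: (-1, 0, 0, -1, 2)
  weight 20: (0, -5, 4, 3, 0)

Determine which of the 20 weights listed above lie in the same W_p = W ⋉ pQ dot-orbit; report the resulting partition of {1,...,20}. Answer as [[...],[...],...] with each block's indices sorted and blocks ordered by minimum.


Root system A_5: the 5×5 matrix C matches after relabeling.

λ_j+ρ reflected into Ā_7 (⟨·,θ^∨⟩≤7); 5-tuples as given:

    1: (1, 4, 1, 0, 1)
    2: (0, 1, 3, 1, 1)
    3: (1, 4, 0, 1, 1)
    4: (1, 4, 1, 0, 1)
    5: (1, 4, 0, 1, 1)
    6: (1, 4, 0, 1, 1)
    7: (0, 4, 1, 0, 2)
    8: (0, 1, 1, 0, 3)
    9: (0, 4, 1, 0, 2)
    10: (1, 4, 1, 0, 1)
    11: (0, 4, 1, 0, 2)
    12: (1, 4, 1, 0, 1)
    13: (0, 1, 1, 0, 3)
    14: (0, 4, 1, 0, 2)
    15: (0, 1, 1, 0, 3)
    16: (1, 4, 0, 1, 1)
    17: (0, 1, 3, 1, 1)
    18: (0, 1, 1, 0, 3)
    19: (0, 1, 1, 0, 3)
    20: (1, 4, 1, 0, 1)

Partition of {1..20} into 5 W_7-dot-orbits:

[[1, 4, 10, 12, 20], [2, 17], [3, 5, 6, 16], [7, 9, 11, 14], [8, 13, 15, 18, 19]]


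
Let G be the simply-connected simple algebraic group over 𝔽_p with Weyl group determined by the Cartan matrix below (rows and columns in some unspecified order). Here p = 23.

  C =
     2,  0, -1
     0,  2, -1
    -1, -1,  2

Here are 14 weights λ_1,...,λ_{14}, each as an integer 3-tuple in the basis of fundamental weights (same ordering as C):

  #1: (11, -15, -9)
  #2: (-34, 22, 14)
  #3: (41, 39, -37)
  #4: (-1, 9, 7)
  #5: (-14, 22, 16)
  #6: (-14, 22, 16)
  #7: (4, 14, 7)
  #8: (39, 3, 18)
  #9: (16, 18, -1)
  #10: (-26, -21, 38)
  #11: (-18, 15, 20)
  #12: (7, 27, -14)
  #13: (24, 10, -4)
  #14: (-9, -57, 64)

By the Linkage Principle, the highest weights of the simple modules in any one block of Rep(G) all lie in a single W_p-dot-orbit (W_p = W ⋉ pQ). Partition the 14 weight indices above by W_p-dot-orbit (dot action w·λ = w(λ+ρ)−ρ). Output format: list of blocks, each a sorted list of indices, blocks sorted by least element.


Dynkin diagram of C (from the 4 off-diagonal −1 entries): A_3.

Ā_23 reps of the 14 weights (A_3, coords as presented):

  λ_1+ρ ↦ (10, 8, 4)
  λ_2+ρ ↦ (0, 10, 8)
  λ_3+ρ ↦ (4, 6, 0)
  λ_4+ρ ↦ (0, 10, 8)
  λ_5+ρ ↦ (4, 6, 0)
  λ_6+ρ ↦ (4, 6, 0)
  λ_7+ρ ↦ (0, 10, 8)
  λ_8+ρ ↦ (4, 6, 0)
  λ_9+ρ ↦ (4, 6, 0)
  λ_10+ρ ↦ (3, 2, 4)
  λ_11+ρ ↦ (3, 2, 4)
  λ_12+ρ ↦ (0, 10, 8)
  λ_13+ρ ↦ (12, 2, 1)
  λ_14+ρ ↦ (10, 8, 4)

Linkage partition of the 14 weights (5 classes, p=23):

[[1, 14], [2, 4, 7, 12], [3, 5, 6, 8, 9], [10, 11], [13]]


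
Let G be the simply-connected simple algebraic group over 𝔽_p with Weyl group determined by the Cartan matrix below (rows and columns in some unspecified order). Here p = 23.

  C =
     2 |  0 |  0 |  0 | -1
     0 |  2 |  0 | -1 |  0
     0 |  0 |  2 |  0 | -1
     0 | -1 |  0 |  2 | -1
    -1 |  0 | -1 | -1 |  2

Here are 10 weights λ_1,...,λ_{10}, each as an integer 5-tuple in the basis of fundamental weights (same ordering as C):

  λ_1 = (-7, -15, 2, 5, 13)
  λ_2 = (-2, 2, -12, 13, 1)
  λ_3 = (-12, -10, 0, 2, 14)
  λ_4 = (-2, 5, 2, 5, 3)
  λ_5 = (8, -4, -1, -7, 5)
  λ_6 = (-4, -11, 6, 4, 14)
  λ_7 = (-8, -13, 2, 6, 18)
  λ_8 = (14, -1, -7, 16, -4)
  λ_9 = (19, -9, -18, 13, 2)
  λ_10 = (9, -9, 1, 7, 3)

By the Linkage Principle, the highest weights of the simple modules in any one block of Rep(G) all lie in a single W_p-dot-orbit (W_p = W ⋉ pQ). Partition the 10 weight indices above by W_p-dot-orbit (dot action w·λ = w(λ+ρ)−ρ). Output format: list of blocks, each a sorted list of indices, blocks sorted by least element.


Type D_5, rank 5, |W|=1920; reorder rows/cols to standard.

Each λ_j+ρ reduced to Ā_23; 5-tuples below use C's row order:

  λ_1 → (6, 6, 3, 0, 0) · λ_2 → (9, 3, 1, 4, 1) · λ_3 → (9, 3, 1, 4, 1) · λ_4 → (1, 6, 3, 1, 3) · λ_5 → (6, 6, 3, 0, 0) · λ_6 → (1, 6, 3, 1, 3) · λ_7 → (1, 6, 3, 1, 3) · λ_8 → (6, 6, 3, 0, 0) · λ_9 → (6, 6, 3, 0, 0) · λ_10 → (9, 3, 1, 4, 1)

Linkage partition of the 10 weights (3 classes, p=23):

[[1, 5, 8, 9], [2, 3, 10], [4, 6, 7]]


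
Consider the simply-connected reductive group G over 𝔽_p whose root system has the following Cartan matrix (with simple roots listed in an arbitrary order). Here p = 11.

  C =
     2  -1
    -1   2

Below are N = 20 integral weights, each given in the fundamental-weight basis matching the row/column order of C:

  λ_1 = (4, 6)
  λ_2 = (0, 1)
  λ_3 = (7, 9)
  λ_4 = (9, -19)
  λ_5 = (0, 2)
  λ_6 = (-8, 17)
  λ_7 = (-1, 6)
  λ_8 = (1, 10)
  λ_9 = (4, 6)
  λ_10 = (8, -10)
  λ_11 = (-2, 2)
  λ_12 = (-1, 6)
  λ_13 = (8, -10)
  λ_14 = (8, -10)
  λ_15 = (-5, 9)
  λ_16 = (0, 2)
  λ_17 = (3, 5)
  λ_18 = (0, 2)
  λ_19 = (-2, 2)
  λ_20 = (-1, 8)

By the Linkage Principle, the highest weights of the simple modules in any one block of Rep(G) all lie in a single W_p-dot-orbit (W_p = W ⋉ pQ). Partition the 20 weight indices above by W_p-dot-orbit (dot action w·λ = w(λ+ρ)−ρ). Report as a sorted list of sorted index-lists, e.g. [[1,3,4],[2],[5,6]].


Type A_2, rank 2, |W|=6; reorder rows/cols to standard.

W_11-reps of the 20 weights in Ā_11 (same 2-coord order as C):

  λ_1 → (4, 6);  λ_2 → (1, 2);  λ_3 → (1, 3);  λ_4 → (1, 3);  λ_5 → (1, 3);  λ_6 → (0, 4);  λ_7 → (0, 7);  λ_8 → (0, 9);  λ_9 → (4, 6);  λ_10 → (0, 9);  λ_11 → (1, 2);  λ_12 → (0, 7);  λ_13 → (0, 9);  λ_14 → (0, 9);  λ_15 → (4, 6);  λ_16 → (1, 3);  λ_17 → (4, 6);  λ_18 → (1, 3);  λ_19 → (1, 2);  λ_20 → (0, 9)

6 distinct reps among the 20 weights ⇒ 6 W_11-linkage classes:

[[1, 9, 15, 17], [2, 11, 19], [3, 4, 5, 16, 18], [6], [7, 12], [8, 10, 13, 14, 20]]


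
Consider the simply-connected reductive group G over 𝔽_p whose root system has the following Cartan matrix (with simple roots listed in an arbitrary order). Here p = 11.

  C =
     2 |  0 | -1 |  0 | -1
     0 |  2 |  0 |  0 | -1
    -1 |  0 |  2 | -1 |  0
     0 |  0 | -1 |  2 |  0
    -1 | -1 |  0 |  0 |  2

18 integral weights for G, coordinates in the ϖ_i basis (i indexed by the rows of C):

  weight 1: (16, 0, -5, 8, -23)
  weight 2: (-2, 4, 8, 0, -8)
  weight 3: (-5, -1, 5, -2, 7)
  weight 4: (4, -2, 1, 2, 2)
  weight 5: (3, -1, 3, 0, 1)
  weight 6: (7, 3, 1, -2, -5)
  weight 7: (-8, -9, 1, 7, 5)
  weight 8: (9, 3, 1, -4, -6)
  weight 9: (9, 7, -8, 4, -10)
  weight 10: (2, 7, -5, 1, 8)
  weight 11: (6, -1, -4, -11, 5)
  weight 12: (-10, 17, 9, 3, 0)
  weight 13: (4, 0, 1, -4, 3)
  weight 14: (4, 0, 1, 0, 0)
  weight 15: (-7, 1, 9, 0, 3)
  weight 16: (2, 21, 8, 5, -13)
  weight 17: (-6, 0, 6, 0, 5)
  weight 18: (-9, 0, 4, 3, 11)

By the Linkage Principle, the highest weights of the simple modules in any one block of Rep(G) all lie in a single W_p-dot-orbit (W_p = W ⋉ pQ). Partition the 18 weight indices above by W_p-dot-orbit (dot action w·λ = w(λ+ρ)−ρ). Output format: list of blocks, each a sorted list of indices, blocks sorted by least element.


Root system A_5: the 5×5 matrix C matches after relabeling.

Alcove-folded reps (p=11, 18 weights, presented ϖ-order):

  λ_1+ρ ↦ (4, 0, 4, 1, 2) · λ_2+ρ ↦ (5, 1, 1, 1, 2) · λ_3+ρ ↦ (4, 0, 1, 1, 4) · λ_4+ρ ↦ (5, 1, 2, 1, 1) · λ_5+ρ ↦ (4, 0, 4, 1, 2) · λ_6+ρ ↦ (4, 0, 1, 1, 4) · λ_7+ρ ↦ (5, 1, 2, 1, 1) · λ_8+ρ ↦ (4, 0, 1, 1, 4) · λ_9+ρ ↦ (5, 1, 1, 1, 2) · λ_10+ρ ↦ (5, 1, 1, 1, 2) · λ_11+ρ ↦ (4, 0, 4, 1, 2) · λ_12+ρ ↦ (5, 1, 1, 1, 2) · λ_13+ρ ↦ (4, 0, 1, 1, 4) · λ_14+ρ ↦ (5, 1, 2, 1, 1) · λ_15+ρ ↦ (4, 0, 4, 1, 2) · λ_16+ρ ↦ (4, 0, 4, 1, 2) · λ_17+ρ ↦ (5, 1, 2, 1, 1) · λ_18+ρ ↦ (5, 1, 1, 1, 2)

These 18 weights hit 4 W_11-dot-orbits; sizes (5, 5, 4, 4):

[[1, 5, 11, 15, 16], [2, 9, 10, 12, 18], [3, 6, 8, 13], [4, 7, 14, 17]]


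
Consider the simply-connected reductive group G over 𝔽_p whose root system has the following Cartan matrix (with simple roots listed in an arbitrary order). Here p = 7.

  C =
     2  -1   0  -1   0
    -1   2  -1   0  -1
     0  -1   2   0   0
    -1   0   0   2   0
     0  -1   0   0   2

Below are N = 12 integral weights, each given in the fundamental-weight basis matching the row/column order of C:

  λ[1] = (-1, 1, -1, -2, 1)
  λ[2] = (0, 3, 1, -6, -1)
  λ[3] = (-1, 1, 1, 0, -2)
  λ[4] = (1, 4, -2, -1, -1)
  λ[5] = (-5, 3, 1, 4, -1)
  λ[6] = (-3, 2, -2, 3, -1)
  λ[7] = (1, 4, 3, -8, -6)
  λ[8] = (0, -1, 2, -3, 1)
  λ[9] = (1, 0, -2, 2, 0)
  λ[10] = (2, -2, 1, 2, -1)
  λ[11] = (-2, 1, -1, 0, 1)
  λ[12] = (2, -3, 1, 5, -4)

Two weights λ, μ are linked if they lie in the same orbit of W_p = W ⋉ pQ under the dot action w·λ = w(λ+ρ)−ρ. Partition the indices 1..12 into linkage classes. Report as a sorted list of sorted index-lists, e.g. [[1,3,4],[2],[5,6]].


Cartan matrix: type D_5 (|W|=1920); un-permuting the 5 rows.

Ā_7 reps of the 12 weights (D_5, coords as presented):

  [1] (1, 1, 0, 0, 2)
  [2] (0, 0, 2, 1, 0)
  [3] (0, 1, 2, 1, 1)
  [4] (0, 0, 1, 4, 0)
  [5] (0, 0, 2, 1, 0)
  [6] (2, 0, 1, 2, 0)
  [7] (2, 0, 1, 2, 0)
  [8] (0, 1, 2, 1, 1)
  [9] (0, 0, 1, 3, 1)
  [10] (0, 0, 1, 3, 1)
  [11] (1, 1, 0, 0, 2)
  [12] (2, 0, 1, 2, 0)

These 12 weights hit 6 W_7-dot-orbits; sizes (2, 2, 2, 1, 3, 2):

[[1, 11], [2, 5], [3, 8], [4], [6, 7, 12], [9, 10]]


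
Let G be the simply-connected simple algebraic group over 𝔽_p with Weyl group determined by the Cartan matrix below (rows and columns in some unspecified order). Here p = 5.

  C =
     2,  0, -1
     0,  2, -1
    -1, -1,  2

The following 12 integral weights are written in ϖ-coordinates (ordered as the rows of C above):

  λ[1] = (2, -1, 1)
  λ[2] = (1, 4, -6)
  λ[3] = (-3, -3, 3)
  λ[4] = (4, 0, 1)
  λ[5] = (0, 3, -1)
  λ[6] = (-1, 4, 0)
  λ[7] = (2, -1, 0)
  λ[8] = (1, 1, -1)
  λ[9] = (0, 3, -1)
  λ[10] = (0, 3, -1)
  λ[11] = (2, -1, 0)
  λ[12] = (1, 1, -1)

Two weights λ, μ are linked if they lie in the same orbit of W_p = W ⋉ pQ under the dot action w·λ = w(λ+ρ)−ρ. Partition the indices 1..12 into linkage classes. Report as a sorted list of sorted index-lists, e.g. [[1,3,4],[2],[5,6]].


Root system A_3: the 3×3 matrix C matches after relabeling.

Each λ_j+ρ reduced to Ā_5; 3-tuples below use C's row order:

  1: (3, 0, 2) · 2: (3, 0, 2) · 3: (2, 2, 0) · 4: (2, 2, 0) · 5: (1, 4, 0) · 6: (1, 4, 0) · 7: (3, 0, 1) · 8: (2, 2, 0) · 9: (1, 4, 0) · 10: (1, 4, 0) · 11: (3, 0, 1) · 12: (2, 2, 0)

The 12 indices split into 4 linkage classes (same alcove rep ⇔ same W_5-dot-orbit):

[[1, 2], [3, 4, 8, 12], [5, 6, 9, 10], [7, 11]]


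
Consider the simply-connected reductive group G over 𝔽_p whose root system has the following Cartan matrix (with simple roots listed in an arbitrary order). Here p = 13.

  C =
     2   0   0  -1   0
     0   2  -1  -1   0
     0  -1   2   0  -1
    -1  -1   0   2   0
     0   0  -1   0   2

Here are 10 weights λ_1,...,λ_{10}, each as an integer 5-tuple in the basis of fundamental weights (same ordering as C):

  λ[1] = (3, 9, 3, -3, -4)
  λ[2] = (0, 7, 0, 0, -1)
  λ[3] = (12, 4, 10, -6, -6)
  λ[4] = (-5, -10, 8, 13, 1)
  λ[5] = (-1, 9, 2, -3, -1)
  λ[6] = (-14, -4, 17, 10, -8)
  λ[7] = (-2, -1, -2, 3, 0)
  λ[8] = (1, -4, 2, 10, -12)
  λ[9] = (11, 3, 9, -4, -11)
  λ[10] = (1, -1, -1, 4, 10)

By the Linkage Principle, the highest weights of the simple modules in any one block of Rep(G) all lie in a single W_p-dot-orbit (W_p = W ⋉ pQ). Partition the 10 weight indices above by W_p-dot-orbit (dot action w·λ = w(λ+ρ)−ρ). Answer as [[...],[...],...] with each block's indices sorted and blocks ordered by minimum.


A_5 Cartan matrix, 5 simple roots permuted; ρ=(1,1,1,1,1).

W_13-reps of the 10 weights in Ā_13 (same 5-coord order as C):

    [1] (1, 8, 1, 1, 0)
    [2] (1, 8, 1, 1, 0)
    [3] (3, 0, 0, 2, 6)
    [4] (1, 8, 1, 1, 0)
    [5] (2, 8, 3, 0, 0)
    [6] (3, 0, 0, 2, 6)
    [7] (1, 1, 0, 2, 0)
    [8] (2, 8, 3, 0, 0)
    [9] (1, 1, 0, 2, 0)
    [10] (3, 0, 0, 2, 6)

4 distinct reps among the 10 weights ⇒ 4 W_13-linkage classes:

[[1, 2, 4], [3, 6, 10], [5, 8], [7, 9]]


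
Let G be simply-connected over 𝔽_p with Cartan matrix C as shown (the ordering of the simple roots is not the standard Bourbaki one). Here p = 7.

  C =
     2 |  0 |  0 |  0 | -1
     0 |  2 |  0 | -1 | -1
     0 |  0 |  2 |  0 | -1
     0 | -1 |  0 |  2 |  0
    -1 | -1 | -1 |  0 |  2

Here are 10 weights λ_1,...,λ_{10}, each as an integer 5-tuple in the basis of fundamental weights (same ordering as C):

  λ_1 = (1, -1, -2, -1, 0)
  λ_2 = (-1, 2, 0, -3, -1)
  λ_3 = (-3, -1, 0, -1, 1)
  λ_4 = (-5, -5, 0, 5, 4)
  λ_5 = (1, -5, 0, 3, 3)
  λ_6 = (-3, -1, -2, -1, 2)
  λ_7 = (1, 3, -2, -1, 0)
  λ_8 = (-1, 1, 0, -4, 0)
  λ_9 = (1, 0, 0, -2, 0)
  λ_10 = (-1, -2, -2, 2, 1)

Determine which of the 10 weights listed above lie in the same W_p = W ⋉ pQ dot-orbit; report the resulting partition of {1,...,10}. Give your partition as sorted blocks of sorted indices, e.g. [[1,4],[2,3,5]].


C ↔ D_5 under row/col permutation; |W(D_5)| = 1920.

Folding the 10 weights λ_j+ρ into Ā_7 (reps in the given 5-coord order):

    λ_1 → (2, 0, 1, 0, 0)
    λ_2 → (0, 1, 1, 2, 0)
    λ_3 → (2, 0, 1, 0, 0)
    λ_4 → (1, 1, 2, 1, 0)
    λ_5 → (2, 0, 1, 0, 0)
    λ_6 → (2, 0, 1, 0, 0)
    λ_7 → (2, 0, 1, 0, 0)
    λ_8 → (0, 1, 1, 2, 0)
    λ_9 → (2, 0, 1, 1, 1)
    λ_10 → (0, 1, 1, 2, 0)

Partition of {1..10} into 4 W_7-dot-orbits:

[[1, 3, 5, 6, 7], [2, 8, 10], [4], [9]]


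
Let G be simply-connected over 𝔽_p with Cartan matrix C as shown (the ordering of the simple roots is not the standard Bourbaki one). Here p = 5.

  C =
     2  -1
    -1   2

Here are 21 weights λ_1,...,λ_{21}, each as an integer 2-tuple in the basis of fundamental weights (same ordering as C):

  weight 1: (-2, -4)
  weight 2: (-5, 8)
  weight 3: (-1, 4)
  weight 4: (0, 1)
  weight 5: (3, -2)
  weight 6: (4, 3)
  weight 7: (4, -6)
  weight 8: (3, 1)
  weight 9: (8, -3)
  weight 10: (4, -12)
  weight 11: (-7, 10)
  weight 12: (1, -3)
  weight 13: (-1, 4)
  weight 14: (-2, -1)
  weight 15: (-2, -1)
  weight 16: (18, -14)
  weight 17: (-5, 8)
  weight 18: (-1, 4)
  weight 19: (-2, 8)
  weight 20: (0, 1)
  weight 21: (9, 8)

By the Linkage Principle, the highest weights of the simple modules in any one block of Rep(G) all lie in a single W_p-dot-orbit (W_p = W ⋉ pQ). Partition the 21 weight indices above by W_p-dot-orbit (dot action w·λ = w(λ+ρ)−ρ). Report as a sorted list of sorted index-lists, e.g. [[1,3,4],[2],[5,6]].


Dynkin diagram of C (from the 2 off-diagonal −1 entries): A_2.

Alcove-folded reps (p=5, 21 weights, presented ϖ-order):

  1: (3, 1)
  2: (0, 1)
  3: (0, 5)
  4: (1, 2)
  5: (3, 1)
  6: (1, 0)
  7: (0, 5)
  8: (3, 1)
  9: (1, 2)
  10: (1, 0)
  11: (1, 0)
  12: (0, 2)
  13: (0, 5)
  14: (0, 1)
  15: (0, 1)
  16: (3, 1)
  17: (0, 1)
  18: (0, 5)
  19: (3, 1)
  20: (1, 2)
  21: (1, 0)

Linkage partition of the 21 weights (6 classes, p=5):

[[1, 5, 8, 16, 19], [2, 14, 15, 17], [3, 7, 13, 18], [4, 9, 20], [6, 10, 11, 21], [12]]


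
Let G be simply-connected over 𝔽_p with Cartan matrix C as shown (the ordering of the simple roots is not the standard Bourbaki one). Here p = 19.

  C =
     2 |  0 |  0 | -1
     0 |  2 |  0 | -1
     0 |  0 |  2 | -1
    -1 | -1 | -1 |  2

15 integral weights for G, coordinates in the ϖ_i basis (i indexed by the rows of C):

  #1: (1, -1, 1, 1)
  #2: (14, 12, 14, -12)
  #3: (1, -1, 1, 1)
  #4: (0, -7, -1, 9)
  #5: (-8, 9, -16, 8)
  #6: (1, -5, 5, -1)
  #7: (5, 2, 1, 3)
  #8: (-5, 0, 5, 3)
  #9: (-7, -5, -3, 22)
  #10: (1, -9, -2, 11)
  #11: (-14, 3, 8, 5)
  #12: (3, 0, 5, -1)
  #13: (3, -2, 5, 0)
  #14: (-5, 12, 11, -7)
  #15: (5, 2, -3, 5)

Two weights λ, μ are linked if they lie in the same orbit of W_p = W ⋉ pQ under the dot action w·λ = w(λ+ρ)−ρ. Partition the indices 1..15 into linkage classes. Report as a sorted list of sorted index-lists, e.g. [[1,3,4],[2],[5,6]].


Cartan matrix: type D_4 (|W|=192); un-permuting the 4 rows.

Folding the 15 weights λ_j+ρ into Ā_19 (reps in the given 4-coord order):

  [1] (2, 0, 2, 2) · [2] (2, 0, 2, 2) · [3] (2, 0, 2, 2) · [4] (1, 6, 0, 4) · [5] (6, 3, 2, 4) · [6] (2, 0, 2, 2) · [7] (6, 3, 2, 4) · [8] (4, 1, 6, 0) · [9] (2, 0, 2, 2) · [10] (2, 8, 1, 3) · [11] (6, 3, 2, 4) · [12] (4, 1, 6, 0) · [13] (4, 1, 6, 0) · [14] (6, 3, 2, 4) · [15] (6, 3, 2, 4)

5 distinct reps among the 15 weights ⇒ 5 W_19-linkage classes:

[[1, 2, 3, 6, 9], [4], [5, 7, 11, 14, 15], [8, 12, 13], [10]]


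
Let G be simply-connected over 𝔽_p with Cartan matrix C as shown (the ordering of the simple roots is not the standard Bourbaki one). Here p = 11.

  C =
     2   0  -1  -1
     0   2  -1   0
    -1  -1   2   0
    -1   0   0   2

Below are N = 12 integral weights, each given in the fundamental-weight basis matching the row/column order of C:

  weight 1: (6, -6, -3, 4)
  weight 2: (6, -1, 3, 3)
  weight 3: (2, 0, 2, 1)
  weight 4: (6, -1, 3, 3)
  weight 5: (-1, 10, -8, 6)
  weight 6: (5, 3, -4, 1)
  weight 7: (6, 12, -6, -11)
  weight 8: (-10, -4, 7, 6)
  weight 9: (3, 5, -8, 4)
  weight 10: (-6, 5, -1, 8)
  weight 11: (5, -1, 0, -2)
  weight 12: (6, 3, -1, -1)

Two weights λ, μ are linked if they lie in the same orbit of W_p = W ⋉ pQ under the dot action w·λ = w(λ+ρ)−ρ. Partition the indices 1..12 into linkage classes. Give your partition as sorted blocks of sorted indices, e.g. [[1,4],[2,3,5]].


A_4 Cartan matrix, 4 simple roots permuted; ρ=(1,1,1,1).

W_11-reps of the 12 weights in Ā_11 (same 4-coord order as C):

  [1] (0, 1, 5, 4) · [2] (7, 4, 0, 0) · [3] (3, 1, 3, 2) · [4] (7, 4, 0, 0) · [5] (7, 4, 0, 0) · [6] (3, 1, 3, 2) · [7] (3, 1, 3, 2) · [8] (3, 1, 3, 2) · [9] (3, 1, 3, 2) · [10] (0, 1, 5, 4) · [11] (5, 0, 1, 1) · [12] (7, 4, 0, 0)

4 distinct reps among the 12 weights ⇒ 4 W_11-linkage classes:

[[1, 10], [2, 4, 5, 12], [3, 6, 7, 8, 9], [11]]


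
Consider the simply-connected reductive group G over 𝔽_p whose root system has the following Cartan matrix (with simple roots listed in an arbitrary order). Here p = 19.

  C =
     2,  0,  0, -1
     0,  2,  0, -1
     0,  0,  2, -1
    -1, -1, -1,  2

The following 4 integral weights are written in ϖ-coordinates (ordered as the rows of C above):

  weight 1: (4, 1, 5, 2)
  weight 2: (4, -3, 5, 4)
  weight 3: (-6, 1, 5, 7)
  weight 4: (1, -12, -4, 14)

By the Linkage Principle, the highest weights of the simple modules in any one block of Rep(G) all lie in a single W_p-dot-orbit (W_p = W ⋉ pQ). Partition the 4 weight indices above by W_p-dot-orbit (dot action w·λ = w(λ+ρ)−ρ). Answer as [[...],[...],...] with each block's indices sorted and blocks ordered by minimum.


D_4 Cartan matrix, 4 simple roots permuted; ρ=(1,1,1,1).

Alcove-folded reps (p=19, 4 weights, presented ϖ-order):

  [1] (5, 2, 6, 3)
  [2] (5, 2, 6, 3)
  [3] (5, 2, 6, 3)
  [4] (2, 11, 3, 1)

Partition of {1..4} into 2 W_19-dot-orbits:

[[1, 2, 3], [4]]


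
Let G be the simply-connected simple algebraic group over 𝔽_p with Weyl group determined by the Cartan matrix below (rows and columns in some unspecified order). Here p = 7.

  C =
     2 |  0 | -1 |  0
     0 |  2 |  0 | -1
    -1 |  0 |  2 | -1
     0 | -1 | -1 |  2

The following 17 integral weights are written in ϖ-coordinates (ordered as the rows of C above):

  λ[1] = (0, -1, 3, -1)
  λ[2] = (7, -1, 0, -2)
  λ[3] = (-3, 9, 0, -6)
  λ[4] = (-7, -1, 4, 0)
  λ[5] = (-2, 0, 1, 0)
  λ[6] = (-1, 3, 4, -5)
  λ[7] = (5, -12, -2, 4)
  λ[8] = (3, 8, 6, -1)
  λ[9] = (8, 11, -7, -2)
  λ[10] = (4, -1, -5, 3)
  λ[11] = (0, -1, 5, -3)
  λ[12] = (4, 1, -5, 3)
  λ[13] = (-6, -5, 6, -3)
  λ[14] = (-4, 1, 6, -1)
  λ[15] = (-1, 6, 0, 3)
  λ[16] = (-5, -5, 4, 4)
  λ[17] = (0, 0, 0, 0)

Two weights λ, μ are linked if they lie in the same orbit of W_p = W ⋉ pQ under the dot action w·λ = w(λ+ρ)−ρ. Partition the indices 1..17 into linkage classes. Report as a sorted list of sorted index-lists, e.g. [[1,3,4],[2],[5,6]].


Root system A_4: the 4×4 matrix C matches after relabeling.

Folding the 17 weights λ_j+ρ into Ā_7 (reps in the given 4-coord order):

  λ_1 → (1, 0, 4, 0) · λ_2 → (5, 0, 1, 0) · λ_3 → (1, 1, 1, 1) · λ_4 → (5, 0, 1, 0) · λ_5 → (1, 1, 1, 1) · λ_6 → (0, 0, 1, 4) · λ_7 → (3, 0, 2, 1) · λ_8 → (1, 0, 4, 0) · λ_9 → (1, 2, 4, 0) · λ_10 → (1, 0, 4, 0) · λ_11 → (1, 2, 4, 0) · λ_12 → (1, 2, 4, 0) · λ_13 → (1, 2, 4, 0) · λ_14 → (1, 0, 4, 0) · λ_15 → (1, 2, 4, 0) · λ_16 → (1, 1, 1, 1) · λ_17 → (1, 1, 1, 1)

Partition of {1..17} into 6 W_7-dot-orbits:

[[1, 8, 10, 14], [2, 4], [3, 5, 16, 17], [6], [7], [9, 11, 12, 13, 15]]


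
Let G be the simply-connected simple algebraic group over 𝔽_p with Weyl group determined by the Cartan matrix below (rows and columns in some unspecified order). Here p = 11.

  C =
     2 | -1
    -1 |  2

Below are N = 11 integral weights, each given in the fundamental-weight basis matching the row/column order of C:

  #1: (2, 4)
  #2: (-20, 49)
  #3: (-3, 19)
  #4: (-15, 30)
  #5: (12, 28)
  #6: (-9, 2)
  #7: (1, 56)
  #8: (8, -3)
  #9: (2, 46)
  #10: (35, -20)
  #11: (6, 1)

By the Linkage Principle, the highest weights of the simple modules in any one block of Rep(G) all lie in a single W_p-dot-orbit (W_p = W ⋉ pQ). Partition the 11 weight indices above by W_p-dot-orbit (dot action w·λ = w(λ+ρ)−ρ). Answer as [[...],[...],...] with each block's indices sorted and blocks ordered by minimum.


Cartan matrix: type A_2 (|W|=6); un-permuting the 2 rows.

Folding the 11 weights λ_j+ρ into Ā_11 (reps in the given 2-coord order):

  1: (3, 5)
  2: (3, 6)
  3: (7, 2)
  4: (3, 6)
  5: (7, 2)
  6: (3, 5)
  7: (7, 2)
  8: (7, 2)
  9: (3, 5)
  10: (3, 5)
  11: (7, 2)

3 distinct reps among the 11 weights ⇒ 3 W_11-linkage classes:

[[1, 6, 9, 10], [2, 4], [3, 5, 7, 8, 11]]


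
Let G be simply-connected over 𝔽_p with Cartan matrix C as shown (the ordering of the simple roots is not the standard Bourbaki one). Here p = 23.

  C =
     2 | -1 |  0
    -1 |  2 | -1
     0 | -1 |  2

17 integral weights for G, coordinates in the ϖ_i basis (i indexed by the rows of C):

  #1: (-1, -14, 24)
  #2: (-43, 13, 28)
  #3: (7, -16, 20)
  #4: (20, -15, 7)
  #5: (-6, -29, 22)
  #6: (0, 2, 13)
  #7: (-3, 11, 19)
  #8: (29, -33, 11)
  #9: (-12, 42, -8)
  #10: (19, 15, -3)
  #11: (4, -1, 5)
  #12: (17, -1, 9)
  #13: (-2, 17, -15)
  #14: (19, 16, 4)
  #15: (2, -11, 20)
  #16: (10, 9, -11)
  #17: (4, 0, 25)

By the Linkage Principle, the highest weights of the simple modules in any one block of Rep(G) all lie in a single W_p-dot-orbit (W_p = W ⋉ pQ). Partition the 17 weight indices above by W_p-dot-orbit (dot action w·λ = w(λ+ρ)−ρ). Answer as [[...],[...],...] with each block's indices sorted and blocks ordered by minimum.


Dynkin diagram of C (from the 4 off-diagonal −1 entries): A_3.

λ_j+ρ reflected into Ā_23 (⟨·,θ^∨⟩≤23); 3-tuples as given:

  1: (11, 0, 10) · 2: (1, 3, 14) · 3: (7, 8, 6) · 4: (7, 8, 6) · 5: (13, 0, 5) · 6: (1, 3, 14) · 7: (7, 3, 11) · 8: (7, 3, 11) · 9: (7, 3, 11) · 10: (7, 3, 11) · 11: (5, 0, 6) · 12: (13, 0, 5) · 13: (1, 3, 14) · 14: (1, 3, 14) · 15: (7, 3, 11) · 16: (11, 0, 10) · 17: (1, 3, 14)

6 distinct reps among the 17 weights ⇒ 6 W_23-linkage classes:

[[1, 16], [2, 6, 13, 14, 17], [3, 4], [5, 12], [7, 8, 9, 10, 15], [11]]


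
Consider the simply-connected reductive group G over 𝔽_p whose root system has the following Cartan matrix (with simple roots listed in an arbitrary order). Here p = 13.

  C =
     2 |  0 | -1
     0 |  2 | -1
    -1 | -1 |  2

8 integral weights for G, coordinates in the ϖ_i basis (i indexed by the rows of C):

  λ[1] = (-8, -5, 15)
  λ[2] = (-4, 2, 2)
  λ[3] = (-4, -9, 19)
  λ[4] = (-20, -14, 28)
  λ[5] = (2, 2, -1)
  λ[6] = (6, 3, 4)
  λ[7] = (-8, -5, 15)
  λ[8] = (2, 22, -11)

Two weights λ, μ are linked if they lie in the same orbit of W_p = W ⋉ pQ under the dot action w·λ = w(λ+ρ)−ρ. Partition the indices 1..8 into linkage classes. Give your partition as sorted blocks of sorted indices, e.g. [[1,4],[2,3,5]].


Type A_3, rank 3, |W|=24; reorder rows/cols to standard.

λ_j+ρ reflected into Ā_13 (⟨·,θ^∨⟩≤13); 3-tuples as given:

  λ_1 → (4, 1, 5)
  λ_2 → (3, 3, 0)
  λ_3 → (4, 1, 5)
  λ_4 → (3, 3, 0)
  λ_5 → (3, 3, 0)
  λ_6 → (4, 1, 5)
  λ_7 → (4, 1, 5)
  λ_8 → (3, 3, 0)

These 8 weights hit 2 W_13-dot-orbits; sizes (4, 4):

[[1, 3, 6, 7], [2, 4, 5, 8]]


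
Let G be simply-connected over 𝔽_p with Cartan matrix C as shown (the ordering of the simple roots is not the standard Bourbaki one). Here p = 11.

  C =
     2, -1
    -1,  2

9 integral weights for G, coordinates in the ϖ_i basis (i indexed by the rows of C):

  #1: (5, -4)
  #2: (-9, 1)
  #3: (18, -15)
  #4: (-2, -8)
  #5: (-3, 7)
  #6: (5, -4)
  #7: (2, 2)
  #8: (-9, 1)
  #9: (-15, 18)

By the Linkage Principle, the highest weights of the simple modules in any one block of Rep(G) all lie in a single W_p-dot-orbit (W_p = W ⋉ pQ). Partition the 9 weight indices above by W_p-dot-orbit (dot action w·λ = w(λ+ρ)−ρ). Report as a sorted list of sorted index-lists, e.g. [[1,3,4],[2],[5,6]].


Root system A_2: the 2×2 matrix C matches after relabeling.

Ā_11 reps of the 9 weights (A_2, coords as presented):

  1: (3, 3)
  2: (2, 6)
  3: (3, 3)
  4: (7, 1)
  5: (2, 6)
  6: (3, 3)
  7: (3, 3)
  8: (2, 6)
  9: (3, 3)

Linkage partition of the 9 weights (3 classes, p=11):

[[1, 3, 6, 7, 9], [2, 5, 8], [4]]


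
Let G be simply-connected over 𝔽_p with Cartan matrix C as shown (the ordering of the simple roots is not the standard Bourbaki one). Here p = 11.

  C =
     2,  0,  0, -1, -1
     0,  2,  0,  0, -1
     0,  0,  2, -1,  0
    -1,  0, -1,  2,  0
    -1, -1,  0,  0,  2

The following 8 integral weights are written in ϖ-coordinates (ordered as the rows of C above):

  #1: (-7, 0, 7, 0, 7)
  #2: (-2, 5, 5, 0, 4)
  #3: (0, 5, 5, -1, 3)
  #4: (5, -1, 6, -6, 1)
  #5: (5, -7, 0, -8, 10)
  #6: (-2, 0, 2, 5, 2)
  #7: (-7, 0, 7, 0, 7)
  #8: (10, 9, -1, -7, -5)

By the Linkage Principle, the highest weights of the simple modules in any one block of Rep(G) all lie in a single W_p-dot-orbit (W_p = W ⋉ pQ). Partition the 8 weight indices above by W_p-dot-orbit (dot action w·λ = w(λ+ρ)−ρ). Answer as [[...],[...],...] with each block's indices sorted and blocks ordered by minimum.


Cartan matrix: type A_5 (|W|=720); un-permuting the 5 rows.

Ā_11 reps of the 8 weights (A_5, coords as presented):

  1: (1, 0, 2, 5, 2)
  2: (1, 0, 0, 0, 4)
  3: (1, 0, 0, 0, 4)
  4: (1, 0, 2, 5, 2)
  5: (1, 0, 0, 0, 4)
  6: (1, 0, 2, 5, 2)
  7: (1, 0, 2, 5, 2)
  8: (1, 0, 0, 0, 4)

Grouping the 8 weights by Ā_11-representative: 2 linkage classes.

[[1, 4, 6, 7], [2, 3, 5, 8]]


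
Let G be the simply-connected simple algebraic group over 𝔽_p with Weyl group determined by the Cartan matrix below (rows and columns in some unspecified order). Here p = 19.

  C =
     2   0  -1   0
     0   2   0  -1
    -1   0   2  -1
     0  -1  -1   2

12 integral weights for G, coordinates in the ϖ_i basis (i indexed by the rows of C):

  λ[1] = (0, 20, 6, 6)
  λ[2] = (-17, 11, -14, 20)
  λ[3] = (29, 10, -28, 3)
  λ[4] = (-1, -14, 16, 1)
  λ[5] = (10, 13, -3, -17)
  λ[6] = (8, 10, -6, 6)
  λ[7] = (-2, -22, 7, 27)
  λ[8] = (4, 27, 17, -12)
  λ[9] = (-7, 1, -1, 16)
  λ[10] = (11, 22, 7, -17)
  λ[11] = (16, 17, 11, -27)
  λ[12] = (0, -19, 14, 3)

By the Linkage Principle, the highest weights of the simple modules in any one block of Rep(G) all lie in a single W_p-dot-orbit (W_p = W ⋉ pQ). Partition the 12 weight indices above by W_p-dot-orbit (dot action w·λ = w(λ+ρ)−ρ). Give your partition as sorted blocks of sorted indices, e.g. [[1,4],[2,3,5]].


C ↔ A_4 under row/col permutation; |W(A_4)| = 120.

W_19-reps of the 12 weights in Ā_19 (same 4-coord order as C):

  λ_1+ρ ↦ (7, 2, 7, 2)
  λ_2+ρ ↦ (1, 8, 5, 2)
  λ_3+ρ ↦ (4, 1, 4, 7)
  λ_4+ρ ↦ (0, 2, 6, 11)
  λ_5+ρ ↦ (7, 2, 7, 2)
  λ_6+ρ ↦ (1, 8, 5, 2)
  λ_7+ρ ↦ (7, 2, 7, 2)
  λ_8+ρ ↦ (7, 2, 7, 2)
  λ_9+ρ ↦ (0, 2, 6, 11)
  λ_10+ρ ↦ (4, 1, 4, 7)
  λ_11+ρ ↦ (7, 2, 7, 2)
  λ_12+ρ ↦ (0, 3, 1, 14)

Partition of {1..12} into 5 W_19-dot-orbits:

[[1, 5, 7, 8, 11], [2, 6], [3, 10], [4, 9], [12]]


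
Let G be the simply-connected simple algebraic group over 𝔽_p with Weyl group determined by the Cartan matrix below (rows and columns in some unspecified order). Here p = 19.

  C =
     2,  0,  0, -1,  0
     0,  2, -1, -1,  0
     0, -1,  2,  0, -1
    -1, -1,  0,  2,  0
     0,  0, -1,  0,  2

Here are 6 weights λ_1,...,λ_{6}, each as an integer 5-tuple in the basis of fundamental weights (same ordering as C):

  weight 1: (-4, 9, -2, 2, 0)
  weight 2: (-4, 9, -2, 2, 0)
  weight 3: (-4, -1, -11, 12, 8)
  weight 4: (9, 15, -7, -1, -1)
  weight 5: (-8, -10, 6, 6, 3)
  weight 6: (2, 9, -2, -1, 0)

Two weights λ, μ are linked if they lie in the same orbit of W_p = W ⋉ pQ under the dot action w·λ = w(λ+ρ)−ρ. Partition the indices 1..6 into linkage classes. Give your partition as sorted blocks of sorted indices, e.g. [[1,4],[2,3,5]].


Dynkin diagram of C (from the 8 off-diagonal −1 entries): A_5.

Folding the 6 weights λ_j+ρ into Ā_19 (reps in the given 5-coord order):

  1: (3, 9, 1, 0, 0);  2: (3, 9, 1, 0, 0);  3: (3, 9, 1, 0, 0);  4: (3, 9, 1, 0, 0);  5: (2, 2, 0, 5, 2);  6: (3, 9, 1, 0, 0)

Linkage partition of the 6 weights (2 classes, p=19):

[[1, 2, 3, 4, 6], [5]]


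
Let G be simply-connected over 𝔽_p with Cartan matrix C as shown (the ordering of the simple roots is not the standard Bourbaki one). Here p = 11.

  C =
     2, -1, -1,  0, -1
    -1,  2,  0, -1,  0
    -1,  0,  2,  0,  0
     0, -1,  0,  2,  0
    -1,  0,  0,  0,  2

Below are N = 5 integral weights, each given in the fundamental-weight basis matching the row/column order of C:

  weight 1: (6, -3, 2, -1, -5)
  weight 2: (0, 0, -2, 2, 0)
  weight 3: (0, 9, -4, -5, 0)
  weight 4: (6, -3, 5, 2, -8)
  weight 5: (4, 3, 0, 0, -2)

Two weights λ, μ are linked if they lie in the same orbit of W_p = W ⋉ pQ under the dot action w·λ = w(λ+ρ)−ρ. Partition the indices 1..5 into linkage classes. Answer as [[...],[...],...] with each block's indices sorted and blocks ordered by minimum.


Root system D_5: the 5×5 matrix C matches after relabeling.

λ_j+ρ reflected into Ā_11 (⟨·,θ^∨⟩≤11); 5-tuples as given:

  1: (1, 0, 3, 2, 4) · 2: (0, 1, 1, 3, 1) · 3: (0, 1, 1, 3, 1) · 4: (1, 0, 3, 2, 4) · 5: (0, 1, 1, 3, 1)

Linkage partition of the 5 weights (2 classes, p=11):

[[1, 4], [2, 3, 5]]


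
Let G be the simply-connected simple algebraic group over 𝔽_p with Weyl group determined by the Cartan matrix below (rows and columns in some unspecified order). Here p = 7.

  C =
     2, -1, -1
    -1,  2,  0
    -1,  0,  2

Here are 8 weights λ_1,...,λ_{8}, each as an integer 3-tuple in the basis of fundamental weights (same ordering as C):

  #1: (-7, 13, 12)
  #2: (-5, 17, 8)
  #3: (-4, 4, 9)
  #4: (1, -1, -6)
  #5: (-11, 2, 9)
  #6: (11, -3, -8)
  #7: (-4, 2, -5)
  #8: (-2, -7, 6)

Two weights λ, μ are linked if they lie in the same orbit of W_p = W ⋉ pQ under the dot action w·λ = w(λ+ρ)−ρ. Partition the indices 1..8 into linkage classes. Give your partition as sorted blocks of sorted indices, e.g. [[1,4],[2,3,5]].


C ↔ A_3 under row/col permutation; |W(A_3)| = 24.

λ_j+ρ reflected into Ā_7 (⟨·,θ^∨⟩≤7); 3-tuples as given:

  λ_1+ρ ↦ (6, 1, 0)
  λ_2+ρ ↦ (0, 3, 2)
  λ_3+ρ ↦ (0, 3, 2)
  λ_4+ρ ↦ (0, 3, 2)
  λ_5+ρ ↦ (0, 4, 3)
  λ_6+ρ ↦ (0, 3, 2)
  λ_7+ρ ↦ (0, 4, 3)
  λ_8+ρ ↦ (6, 1, 0)

These 8 weights hit 3 W_7-dot-orbits; sizes (2, 4, 2):

[[1, 8], [2, 3, 4, 6], [5, 7]]


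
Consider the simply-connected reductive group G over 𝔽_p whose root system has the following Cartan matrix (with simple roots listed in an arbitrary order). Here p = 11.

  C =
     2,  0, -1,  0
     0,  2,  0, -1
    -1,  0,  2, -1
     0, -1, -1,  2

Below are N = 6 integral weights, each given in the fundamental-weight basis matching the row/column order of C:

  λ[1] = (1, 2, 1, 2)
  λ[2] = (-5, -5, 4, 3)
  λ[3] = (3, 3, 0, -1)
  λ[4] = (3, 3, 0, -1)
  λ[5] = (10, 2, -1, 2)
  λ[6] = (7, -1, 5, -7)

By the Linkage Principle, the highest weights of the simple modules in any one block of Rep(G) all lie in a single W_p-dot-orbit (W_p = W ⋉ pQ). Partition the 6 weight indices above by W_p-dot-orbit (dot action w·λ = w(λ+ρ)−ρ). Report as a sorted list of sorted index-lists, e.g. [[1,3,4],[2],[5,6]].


Cartan matrix: type A_4 (|W|=120); un-permuting the 4 rows.

W_11-reps of the 6 weights in Ā_11 (same 4-coord order as C):

  [1] (2, 3, 2, 3)
  [2] (4, 4, 1, 0)
  [3] (4, 4, 1, 0)
  [4] (4, 4, 1, 0)
  [5] (5, 3, 0, 0)
  [6] (5, 3, 0, 0)

These 6 weights hit 3 W_11-dot-orbits; sizes (1, 3, 2):

[[1], [2, 3, 4], [5, 6]]


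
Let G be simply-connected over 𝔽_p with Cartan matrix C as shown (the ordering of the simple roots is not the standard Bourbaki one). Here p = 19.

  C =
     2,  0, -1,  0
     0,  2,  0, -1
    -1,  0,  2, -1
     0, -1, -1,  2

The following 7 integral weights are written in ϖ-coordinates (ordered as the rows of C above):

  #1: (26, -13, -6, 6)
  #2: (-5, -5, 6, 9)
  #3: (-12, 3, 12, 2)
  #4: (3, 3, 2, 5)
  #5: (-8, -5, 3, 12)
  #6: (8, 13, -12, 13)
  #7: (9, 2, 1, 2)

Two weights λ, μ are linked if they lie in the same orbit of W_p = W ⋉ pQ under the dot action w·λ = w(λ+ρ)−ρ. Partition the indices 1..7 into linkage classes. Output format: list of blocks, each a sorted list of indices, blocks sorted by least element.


Root system A_4: the 4×4 matrix C matches after relabeling.

Each λ_j+ρ reduced to Ā_19; 4-tuples below use C's row order:

  [1] (7, 5, 2, 3)
  [2] (4, 4, 3, 6)
  [3] (10, 3, 2, 3)
  [4] (4, 4, 3, 6)
  [5] (4, 4, 3, 6)
  [6] (7, 5, 2, 3)
  [7] (10, 3, 2, 3)

Partition of {1..7} into 3 W_19-dot-orbits:

[[1, 6], [2, 4, 5], [3, 7]]


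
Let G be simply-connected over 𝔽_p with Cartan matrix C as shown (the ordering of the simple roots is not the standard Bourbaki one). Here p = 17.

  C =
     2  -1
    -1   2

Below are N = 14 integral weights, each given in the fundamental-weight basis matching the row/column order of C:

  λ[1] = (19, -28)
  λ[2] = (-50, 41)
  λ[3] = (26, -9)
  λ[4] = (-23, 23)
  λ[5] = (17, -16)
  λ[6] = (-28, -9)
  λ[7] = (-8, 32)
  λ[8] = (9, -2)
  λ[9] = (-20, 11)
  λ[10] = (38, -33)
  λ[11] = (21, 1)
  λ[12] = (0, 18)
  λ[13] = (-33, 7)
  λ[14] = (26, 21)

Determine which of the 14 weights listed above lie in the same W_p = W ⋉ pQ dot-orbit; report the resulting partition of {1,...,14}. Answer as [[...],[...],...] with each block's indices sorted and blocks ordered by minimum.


Dynkin diagram of C (from the 2 off-diagonal −1 entries): A_2.

Ā_17 reps of the 14 weights (A_2, coords as presented):

    [1] (3, 7)
    [2] (7, 2)
    [3] (7, 2)
    [4] (10, 5)
    [5] (2, 14)
    [6] (9, 1)
    [7] (9, 1)
    [8] (9, 1)
    [9] (10, 5)
    [10] (10, 5)
    [11] (10, 5)
    [12] (2, 14)
    [13] (7, 2)
    [14] (10, 5)

These 14 weights hit 5 W_17-dot-orbits; sizes (1, 3, 5, 2, 3):

[[1], [2, 3, 13], [4, 9, 10, 11, 14], [5, 12], [6, 7, 8]]
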